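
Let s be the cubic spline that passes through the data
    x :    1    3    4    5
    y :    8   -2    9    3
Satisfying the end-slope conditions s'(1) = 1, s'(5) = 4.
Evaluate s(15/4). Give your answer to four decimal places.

With M_i denoting the second derivative at x_i, h_i = 2, 1, 1, and Δ_i = (y_(i+1) − y_i)/h_i = -5, 11, -6:
  2·M_0 + 6·M_1 + 1·M_2 = 6(Δ_1 - Δ_0) = 96
  1·M_1 + 4·M_2 + 1·M_3 = 6(Δ_2 - Δ_1) = -102
Clamped end conditions give two more equations: 2h_0·M_0 + h_0·M_1 = 6(Δ_0 - s'(1)) = -36 and h_2·M_2 + 2h_2·M_3 = 6(s'(5) - Δ_2) = 60.
Solving: M_0 = -276/11, M_1 = 354/11, M_2 = -516/11, M_3 = 588/11.
On [3, 4], s(x) = -2 + 89/11·(x - 3) + 177/11·(x - 3)² - 145/11·(x - 3)³.
With (x - 3) = 3/4: s(15/4) = 5321/704.

7.5582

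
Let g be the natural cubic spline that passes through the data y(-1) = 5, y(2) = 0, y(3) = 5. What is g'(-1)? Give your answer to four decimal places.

-4.1667

Put σ_i = g'' at the i-th knot. Here h = (3, 1) and Δ = (-5/3, 5), so the interior equations h_(i-1)·σ_(i-1) + 2(h_(i-1)+h_i)·σ_i + h_i·σ_(i+1) = 6(Δ_i − Δ_(i-1)) read
  3·σ_0 + 8·σ_1 + 1·σ_2 = 6(Δ_1 - Δ_0) = 40
Natural end conditions: σ_0 = σ_2 = 0.
Solving the tridiagonal system: σ_0 = 0, σ_1 = 5, σ_2 = 0.
On [-1, 2], g'(t) = b_0 + 2c_0·(t + 1) + 3d_0·(t + 1)² with b_0 = Δ_0 - h_0(2σ_0 + σ_1)/6 = -25/6, c_0 = σ_0/2 = 0, d_0 = (σ_1 - σ_0)/(6h_0) = 5/18. So g'(-1) = -25/6.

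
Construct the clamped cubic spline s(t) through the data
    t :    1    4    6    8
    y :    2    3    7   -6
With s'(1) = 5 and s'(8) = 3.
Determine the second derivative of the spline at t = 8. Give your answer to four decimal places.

Write M_i for s''(x_i). With h_i = 3, 2, 2 and divided differences Δ_i = 1/3, 2, -13/2, the continuity of s' gives the tridiagonal system
  3·M_0 + 10·M_1 + 2·M_2 = 6(Δ_1 - Δ_0) = 10
  2·M_1 + 8·M_2 + 2·M_3 = 6(Δ_2 - Δ_1) = -51
Clamped end conditions give two more equations: 2h_0·M_0 + h_0·M_1 = 6(Δ_0 - s'(1)) = -28 and h_2·M_2 + 2h_2·M_3 = 6(s'(8) - Δ_2) = 57.
Solving: M_0 = -845/111, M_1 = 218/37, M_2 = -965/74, M_3 = 1537/74.

20.7703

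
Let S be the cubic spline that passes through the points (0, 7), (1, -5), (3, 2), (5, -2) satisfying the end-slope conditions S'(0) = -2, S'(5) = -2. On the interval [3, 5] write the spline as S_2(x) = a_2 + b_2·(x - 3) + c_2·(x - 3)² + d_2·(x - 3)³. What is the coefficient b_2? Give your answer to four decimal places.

Let m_i = S''(x_i). Step sizes h_i = 1, 2, 2; slopes of the chords Δ_i = (y_(i+1) - y_i)/h_i = -12, 7/2, -2.
  1·m_0 + 6·m_1 + 2·m_2 = 6(Δ_1 - Δ_0) = 93
  2·m_1 + 8·m_2 + 2·m_3 = 6(Δ_2 - Δ_1) = -33
Clamped end conditions give two more equations: 2h_0·m_0 + h_0·m_1 = 6(Δ_0 - S'(0)) = -60 and h_2·m_2 + 2h_2·m_3 = 6(S'(5) - Δ_2) = 0.
Solving the tridiagonal system: m_0 = -999/23, m_1 = 618/23, m_2 = -285/23, m_3 = 285/46.
On [3, 5], with S_2(x) = a_2 + b_2·(x - 3) + c_2·(x - 3)² + d_2·(x - 3)³: c_2 = m_2/2 = -285/46, d_2 = (m_3 - m_2)/(6h_2) = 285/184, b_2 = Δ_2 - h_2(2m_2 + m_3)/6 = 193/46.

4.1957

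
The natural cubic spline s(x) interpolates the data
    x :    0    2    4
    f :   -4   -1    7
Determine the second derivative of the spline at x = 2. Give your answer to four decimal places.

1.8750

Let m_i = s''(x_i). Step sizes h_i = 2, 2; slopes of the chords Δ_i = (y_(i+1) - y_i)/h_i = 3/2, 4.
  2·m_0 + 8·m_1 + 2·m_2 = 6(Δ_1 - Δ_0) = 15
Natural end conditions: m_0 = m_2 = 0.
Solving: m_0 = 0, m_1 = 15/8, m_2 = 0.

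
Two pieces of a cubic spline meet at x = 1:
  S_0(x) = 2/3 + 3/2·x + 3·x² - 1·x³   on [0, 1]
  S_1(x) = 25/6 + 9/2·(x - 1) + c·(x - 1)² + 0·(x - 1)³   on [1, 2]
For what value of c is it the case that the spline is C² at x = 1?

0

S_0''(x) = 6 - 6·x, so S_0''(1) = 0. On the right, S_1''(1) = 2c, so c = 0.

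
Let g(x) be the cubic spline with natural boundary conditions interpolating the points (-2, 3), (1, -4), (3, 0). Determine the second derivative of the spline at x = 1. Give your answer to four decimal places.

Let M_i = g''(x_i). Step sizes h_i = 3, 2; slopes of the chords Δ_i = (y_(i+1) - y_i)/h_i = -7/3, 2.
  3·M_0 + 10·M_1 + 2·M_2 = 6(Δ_1 - Δ_0) = 26
Natural end conditions: M_0 = M_2 = 0.
Solving: M_0 = 0, M_1 = 13/5, M_2 = 0.

2.6000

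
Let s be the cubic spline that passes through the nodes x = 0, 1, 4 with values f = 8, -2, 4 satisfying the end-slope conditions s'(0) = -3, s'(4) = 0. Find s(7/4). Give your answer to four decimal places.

Write M_i for s''(x_i). With h_i = 1, 3 and divided differences Δ_i = -10, 2, the continuity of s' gives the tridiagonal system
  1·M_0 + 8·M_1 + 3·M_2 = 6(Δ_1 - Δ_0) = 72
Clamped end conditions give two more equations: 2h_0·M_0 + h_0·M_1 = 6(Δ_0 - s'(0)) = -42 and h_1·M_1 + 2h_1·M_2 = 6(s'(4) - Δ_1) = -12.
Hence M_0 = -117/4, M_1 = 33/2, M_2 = -41/4.
On [1, 4], s(x) = -2 - 75/8·(x - 1) + 33/4·(x - 1)² - 107/72·(x - 1)³.
With (x - 1) = 3/4: s(7/4) = -2569/512.

-5.0176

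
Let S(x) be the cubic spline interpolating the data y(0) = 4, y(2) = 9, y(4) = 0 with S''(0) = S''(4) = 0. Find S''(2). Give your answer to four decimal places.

Let σ_i = S''(x_i). Step sizes h_i = 2, 2; slopes of the chords Δ_i = (y_(i+1) - y_i)/h_i = 5/2, -9/2.
  2·σ_0 + 8·σ_1 + 2·σ_2 = 6(Δ_1 - Δ_0) = -42
Natural end conditions: σ_0 = σ_2 = 0.
Solving the tridiagonal system: σ_0 = 0, σ_1 = -21/4, σ_2 = 0.

-5.2500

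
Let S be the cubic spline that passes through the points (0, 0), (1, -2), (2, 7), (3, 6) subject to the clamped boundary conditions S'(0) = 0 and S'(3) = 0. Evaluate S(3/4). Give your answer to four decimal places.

-2.2500

Let M_i = S''(x_i). Step sizes h_i = 1, 1, 1; slopes of the chords Δ_i = (y_(i+1) - y_i)/h_i = -2, 9, -1.
  1·M_0 + 4·M_1 + 1·M_2 = 6(Δ_1 - Δ_0) = 66
  1·M_1 + 4·M_2 + 1·M_3 = 6(Δ_2 - Δ_1) = -60
Clamped end conditions give two more equations: 2h_0·M_0 + h_0·M_1 = 6(Δ_0 - S'(0)) = -12 and h_2·M_2 + 2h_2·M_3 = 6(S'(3) - Δ_2) = 6.
Hence M_0 = -20, M_1 = 28, M_2 = -26, M_3 = 16.
On [0, 1], S(x) = 0 + 0·x - 10·x² + 8·x³.
With x = 3/4: S(3/4) = -9/4.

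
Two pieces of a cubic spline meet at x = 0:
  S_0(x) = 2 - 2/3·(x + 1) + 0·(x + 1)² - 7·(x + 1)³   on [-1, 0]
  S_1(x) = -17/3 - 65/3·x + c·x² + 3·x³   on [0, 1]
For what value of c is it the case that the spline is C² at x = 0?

-21

S_0''(x) = 0 - 42·(x + 1), so S_0''(0) = -42. On the right, S_1''(0) = 2c, so c = -21.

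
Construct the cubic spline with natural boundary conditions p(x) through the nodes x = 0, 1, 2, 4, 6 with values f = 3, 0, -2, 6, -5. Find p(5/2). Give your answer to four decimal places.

Put M_i = p'' at the i-th knot. Here h = (1, 1, 2, 2) and Δ = (-3, -2, 4, -11/2), so the interior equations h_(i-1)·M_(i-1) + 2(h_(i-1)+h_i)·M_i + h_i·M_(i+1) = 6(Δ_i − Δ_(i-1)) read
  1·M_0 + 4·M_1 + 1·M_2 = 6(Δ_1 - Δ_0) = 6
  1·M_1 + 6·M_2 + 2·M_3 = 6(Δ_2 - Δ_1) = 36
  2·M_2 + 8·M_3 + 2·M_4 = 6(Δ_3 - Δ_2) = -57
Natural end conditions: M_0 = M_4 = 0.
Hence M_0 = 0, M_1 = -23/28, M_2 = 65/7, M_3 = -529/56, M_4 = 0.
On [2, 4], p(x) = -2 + 23/24·(x - 2) + 65/14·(x - 2)² - 1049/672·(x - 2)³.
With (x - 2) = 1/2: p(5/2) = -995/1792.

-0.5552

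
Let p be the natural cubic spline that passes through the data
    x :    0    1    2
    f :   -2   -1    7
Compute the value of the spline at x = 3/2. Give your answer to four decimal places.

2.3438

Write m_i for p''(x_i). With h_i = 1, 1 and divided differences Δ_i = 1, 8, the continuity of p' gives the tridiagonal system
  1·m_0 + 4·m_1 + 1·m_2 = 6(Δ_1 - Δ_0) = 42
Natural end conditions: m_0 = m_2 = 0.
Hence m_0 = 0, m_1 = 21/2, m_2 = 0.
On [1, 2], p(x) = -1 + 9/2·(x - 1) + 21/4·(x - 1)² - 7/4·(x - 1)³.
With (x - 1) = 1/2: p(3/2) = 75/32.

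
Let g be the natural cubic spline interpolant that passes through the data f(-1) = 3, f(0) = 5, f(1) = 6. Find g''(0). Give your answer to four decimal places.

Let M_i = g''(x_i). Step sizes h_i = 1, 1; slopes of the chords Δ_i = (y_(i+1) - y_i)/h_i = 2, 1.
  1·M_0 + 4·M_1 + 1·M_2 = 6(Δ_1 - Δ_0) = -6
Natural end conditions: M_0 = M_2 = 0.
Forward elimination and back-substitution give M_0 = 0, M_1 = -3/2, M_2 = 0.

-1.5000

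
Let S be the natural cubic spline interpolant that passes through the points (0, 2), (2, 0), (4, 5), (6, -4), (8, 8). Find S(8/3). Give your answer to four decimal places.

Let M_i = S''(x_i). Step sizes h_i = 2, 2, 2, 2; slopes of the chords Δ_i = (y_(i+1) - y_i)/h_i = -1, 5/2, -9/2, 6.
  2·M_0 + 8·M_1 + 2·M_2 = 6(Δ_1 - Δ_0) = 21
  2·M_1 + 8·M_2 + 2·M_3 = 6(Δ_2 - Δ_1) = -42
  2·M_2 + 8·M_3 + 2·M_4 = 6(Δ_3 - Δ_2) = 63
Natural end conditions: M_0 = M_4 = 0.
Solving: M_0 = 0, M_1 = 39/8, M_2 = -9, M_3 = 81/8, M_4 = 0.
On [2, 4], S(t) = 0 + 9/4·(t - 2) + 39/16·(t - 2)² - 37/32·(t - 2)³.
With (t - 2) = 2/3: S(8/3) = 121/54.

2.2407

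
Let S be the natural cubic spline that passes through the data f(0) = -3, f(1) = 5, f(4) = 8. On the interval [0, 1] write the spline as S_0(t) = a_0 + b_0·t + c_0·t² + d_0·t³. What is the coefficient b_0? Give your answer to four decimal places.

8.8750

With σ_i denoting the second derivative at x_i, h_i = 1, 3, and Δ_i = (y_(i+1) − y_i)/h_i = 8, 1:
  1·σ_0 + 8·σ_1 + 3·σ_2 = 6(Δ_1 - Δ_0) = -42
Natural end conditions: σ_0 = σ_2 = 0.
Hence σ_0 = 0, σ_1 = -21/4, σ_2 = 0.
On [0, 1], with S_0(t) = a_0 + b_0·t + c_0·t² + d_0·t³: c_0 = σ_0/2 = 0, d_0 = (σ_1 - σ_0)/(6h_0) = -7/8, b_0 = Δ_0 - h_0(2σ_0 + σ_1)/6 = 71/8.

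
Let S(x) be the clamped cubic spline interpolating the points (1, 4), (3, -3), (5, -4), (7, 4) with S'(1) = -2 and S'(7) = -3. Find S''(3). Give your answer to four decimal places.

Write M_i for S''(x_i). With h_i = 2, 2, 2 and divided differences Δ_i = -7/2, -1/2, 4, the continuity of S' gives the tridiagonal system
  2·M_0 + 8·M_1 + 2·M_2 = 6(Δ_1 - Δ_0) = 18
  2·M_1 + 8·M_2 + 2·M_3 = 6(Δ_2 - Δ_1) = 27
Clamped end conditions give two more equations: 2h_0·M_0 + h_0·M_1 = 6(Δ_0 - S'(1)) = -9 and h_2·M_2 + 2h_2·M_3 = 6(S'(7) - Δ_2) = -42.
Hence M_0 = -44/15, M_1 = 41/30, M_2 = 97/15, M_3 = -206/15.

1.3667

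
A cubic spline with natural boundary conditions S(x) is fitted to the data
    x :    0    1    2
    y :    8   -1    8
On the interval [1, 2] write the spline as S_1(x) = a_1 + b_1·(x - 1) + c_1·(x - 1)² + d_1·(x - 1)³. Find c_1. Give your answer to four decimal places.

With σ_i denoting the second derivative at x_i, h_i = 1, 1, and Δ_i = (y_(i+1) − y_i)/h_i = -9, 9:
  1·σ_0 + 4·σ_1 + 1·σ_2 = 6(Δ_1 - Δ_0) = 108
Natural end conditions: σ_0 = σ_2 = 0.
Solving the tridiagonal system: σ_0 = 0, σ_1 = 27, σ_2 = 0.
On [1, 2], with S_1(x) = a_1 + b_1·(x - 1) + c_1·(x - 1)² + d_1·(x - 1)³: c_1 = σ_1/2 = 27/2, d_1 = (σ_2 - σ_1)/(6h_1) = -9/2, b_1 = Δ_1 - h_1(2σ_1 + σ_2)/6 = 0.

13.5000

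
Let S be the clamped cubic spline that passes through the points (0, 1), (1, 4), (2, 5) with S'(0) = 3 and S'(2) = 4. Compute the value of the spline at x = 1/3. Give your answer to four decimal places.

2.1296

Write M_i for S''(x_i). With h_i = 1, 1 and divided differences Δ_i = 3, 1, the continuity of S' gives the tridiagonal system
  1·M_0 + 4·M_1 + 1·M_2 = 6(Δ_1 - Δ_0) = -12
Clamped end conditions give two more equations: 2h_0·M_0 + h_0·M_1 = 6(Δ_0 - S'(0)) = 0 and h_1·M_1 + 2h_1·M_2 = 6(S'(2) - Δ_1) = 18.
Forward elimination and back-substitution give M_0 = 7/2, M_1 = -7, M_2 = 25/2.
On [0, 1], S(x) = 1 + 3·x + 7/4·x² - 7/4·x³.
With x = 1/3: S(1/3) = 115/54.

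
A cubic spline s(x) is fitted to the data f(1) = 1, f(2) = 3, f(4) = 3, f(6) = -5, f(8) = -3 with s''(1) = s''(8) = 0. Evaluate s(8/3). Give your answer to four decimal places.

3.9575

Write M_i for s''(x_i). With h_i = 1, 2, 2, 2 and divided differences Δ_i = 2, 0, -4, 1, the continuity of s' gives the tridiagonal system
  1·M_0 + 6·M_1 + 2·M_2 = 6(Δ_1 - Δ_0) = -12
  2·M_1 + 8·M_2 + 2·M_3 = 6(Δ_2 - Δ_1) = -24
  2·M_2 + 8·M_3 + 2·M_4 = 6(Δ_3 - Δ_2) = 30
Natural end conditions: M_0 = M_4 = 0.
Solving: M_0 = 0, M_1 = -27/41, M_2 = -165/41, M_3 = 195/41, M_4 = 0.
On [2, 4], s(x) = 3 + 73/41·(x - 2) - 27/82·(x - 2)² - 23/82·(x - 2)³.
With (x - 2) = 2/3: s(8/3) = 4381/1107.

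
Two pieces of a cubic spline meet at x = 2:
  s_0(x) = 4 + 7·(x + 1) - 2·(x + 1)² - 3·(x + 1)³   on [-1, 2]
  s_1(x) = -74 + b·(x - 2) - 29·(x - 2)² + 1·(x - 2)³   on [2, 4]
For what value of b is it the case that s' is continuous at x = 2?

-86

s_0'(x) = 7 - 4·(x + 1) - 9·(x + 1)², so s_0'(2) = -86. On the right, s_1'(2) = b, so b = -86.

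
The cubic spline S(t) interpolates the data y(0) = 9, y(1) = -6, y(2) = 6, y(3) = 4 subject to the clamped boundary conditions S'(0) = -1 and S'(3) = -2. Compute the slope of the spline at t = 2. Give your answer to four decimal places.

Write M_i for S''(x_i). With h_i = 1, 1, 1 and divided differences Δ_i = -15, 12, -2, the continuity of S' gives the tridiagonal system
  1·M_0 + 4·M_1 + 1·M_2 = 6(Δ_1 - Δ_0) = 162
  1·M_1 + 4·M_2 + 1·M_3 = 6(Δ_2 - Δ_1) = -84
Clamped end conditions give two more equations: 2h_0·M_0 + h_0·M_1 = 6(Δ_0 - S'(0)) = -84 and h_2·M_2 + 2h_2·M_3 = 6(S'(3) - Δ_2) = 0.
Hence M_0 = -1162/15, M_1 = 1064/15, M_2 = -664/15, M_3 = 332/15.
On [2, 3], S'(t) = b_2 + 2c_2·(t - 2) + 3d_2·(t - 2)² with b_2 = Δ_2 - h_2(2M_2 + M_3)/6 = 136/15, c_2 = M_2/2 = -332/15, d_2 = (M_3 - M_2)/(6h_2) = 166/15. So S'(2) = 136/15.

9.0667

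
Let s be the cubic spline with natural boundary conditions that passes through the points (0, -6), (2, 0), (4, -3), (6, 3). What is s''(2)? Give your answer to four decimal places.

Write M_i for s''(x_i). With h_i = 2, 2, 2 and divided differences Δ_i = 3, -3/2, 3, the continuity of s' gives the tridiagonal system
  2·M_0 + 8·M_1 + 2·M_2 = 6(Δ_1 - Δ_0) = -27
  2·M_1 + 8·M_2 + 2·M_3 = 6(Δ_2 - Δ_1) = 27
Natural end conditions: M_0 = M_3 = 0.
Solving the tridiagonal system: M_0 = 0, M_1 = -9/2, M_2 = 9/2, M_3 = 0.

-4.5000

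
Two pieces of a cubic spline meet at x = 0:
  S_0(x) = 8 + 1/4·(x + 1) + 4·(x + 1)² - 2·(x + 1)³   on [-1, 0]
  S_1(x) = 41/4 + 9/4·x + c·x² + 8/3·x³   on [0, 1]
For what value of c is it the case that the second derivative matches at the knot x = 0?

-2

S_0''(x) = 8 - 12·(x + 1), so S_0''(0) = -4. On the right, S_1''(0) = 2c, so c = -2.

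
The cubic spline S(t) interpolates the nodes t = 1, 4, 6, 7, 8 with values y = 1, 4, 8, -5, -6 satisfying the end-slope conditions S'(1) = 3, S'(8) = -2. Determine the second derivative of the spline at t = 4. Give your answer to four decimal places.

Write M_i for S''(x_i). With h_i = 3, 2, 1, 1 and divided differences Δ_i = 1, 2, -13, -1, the continuity of S' gives the tridiagonal system
  3·M_0 + 10·M_1 + 2·M_2 = 6(Δ_1 - Δ_0) = 6
  2·M_1 + 6·M_2 + 1·M_3 = 6(Δ_2 - Δ_1) = -90
  1·M_2 + 4·M_3 + 1·M_4 = 6(Δ_3 - Δ_2) = 72
Clamped end conditions give two more equations: 2h_0·M_0 + h_0·M_1 = 6(Δ_0 - S'(1)) = -12 and h_3·M_3 + 2h_3·M_4 = 6(S'(8) - Δ_3) = -6.
Solving: M_0 = -137/26, M_1 = 85/13, M_2 = -1133/52, M_3 = 719/26, M_4 = -875/52.

6.5385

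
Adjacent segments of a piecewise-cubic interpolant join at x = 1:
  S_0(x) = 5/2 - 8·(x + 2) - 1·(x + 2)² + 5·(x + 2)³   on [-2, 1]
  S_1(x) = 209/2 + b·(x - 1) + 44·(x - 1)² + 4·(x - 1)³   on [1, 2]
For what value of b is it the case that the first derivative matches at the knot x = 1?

S_0'(x) = -8 - 2·(x + 2) + 15·(x + 2)², so S_0'(1) = 121. On the right, S_1'(1) = b, so b = 121.

121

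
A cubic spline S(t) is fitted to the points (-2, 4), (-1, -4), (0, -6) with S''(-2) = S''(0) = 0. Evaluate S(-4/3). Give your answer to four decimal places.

-1.8889

Put σ_i = S'' at the i-th knot. Here h = (1, 1) and Δ = (-8, -2), so the interior equations h_(i-1)·σ_(i-1) + 2(h_(i-1)+h_i)·σ_i + h_i·σ_(i+1) = 6(Δ_i − Δ_(i-1)) read
  1·σ_0 + 4·σ_1 + 1·σ_2 = 6(Δ_1 - Δ_0) = 36
Natural end conditions: σ_0 = σ_2 = 0.
Hence σ_0 = 0, σ_1 = 9, σ_2 = 0.
On [-2, -1], S(t) = 4 - 19/2·(t + 2) + 0·(t + 2)² + 3/2·(t + 2)³.
With (t + 2) = 2/3: S(-4/3) = -17/9.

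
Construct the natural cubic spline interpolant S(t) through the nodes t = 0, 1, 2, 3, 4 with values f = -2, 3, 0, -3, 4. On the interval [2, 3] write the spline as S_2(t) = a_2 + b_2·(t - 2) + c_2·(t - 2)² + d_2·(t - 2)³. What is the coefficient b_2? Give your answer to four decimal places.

-5.2500

With m_i denoting the second derivative at x_i, h_i = 1, 1, 1, 1, and Δ_i = (y_(i+1) − y_i)/h_i = 5, -3, -3, 7:
  1·m_0 + 4·m_1 + 1·m_2 = 6(Δ_1 - Δ_0) = -48
  1·m_1 + 4·m_2 + 1·m_3 = 6(Δ_2 - Δ_1) = 0
  1·m_2 + 4·m_3 + 1·m_4 = 6(Δ_3 - Δ_2) = 60
Natural end conditions: m_0 = m_4 = 0.
Forward elimination and back-substitution give m_0 = 0, m_1 = -165/14, m_2 = -6/7, m_3 = 213/14, m_4 = 0.
On [2, 3], with S_2(t) = a_2 + b_2·(t - 2) + c_2·(t - 2)² + d_2·(t - 2)³: c_2 = m_2/2 = -3/7, d_2 = (m_3 - m_2)/(6h_2) = 75/28, b_2 = Δ_2 - h_2(2m_2 + m_3)/6 = -21/4.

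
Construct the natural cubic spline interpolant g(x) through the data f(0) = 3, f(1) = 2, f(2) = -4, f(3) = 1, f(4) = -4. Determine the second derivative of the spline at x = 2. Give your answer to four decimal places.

25.2857

Let m_i = g''(x_i). Step sizes h_i = 1, 1, 1, 1; slopes of the chords Δ_i = (y_(i+1) - y_i)/h_i = -1, -6, 5, -5.
  1·m_0 + 4·m_1 + 1·m_2 = 6(Δ_1 - Δ_0) = -30
  1·m_1 + 4·m_2 + 1·m_3 = 6(Δ_2 - Δ_1) = 66
  1·m_2 + 4·m_3 + 1·m_4 = 6(Δ_3 - Δ_2) = -60
Natural end conditions: m_0 = m_4 = 0.
Hence m_0 = 0, m_1 = -387/28, m_2 = 177/7, m_3 = -597/28, m_4 = 0.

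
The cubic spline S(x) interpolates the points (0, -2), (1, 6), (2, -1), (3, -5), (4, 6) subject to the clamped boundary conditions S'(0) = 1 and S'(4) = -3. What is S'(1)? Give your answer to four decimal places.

Let m_i = S''(x_i). Step sizes h_i = 1, 1, 1, 1; slopes of the chords Δ_i = (y_(i+1) - y_i)/h_i = 8, -7, -4, 11.
  1·m_0 + 4·m_1 + 1·m_2 = 6(Δ_1 - Δ_0) = -90
  1·m_1 + 4·m_2 + 1·m_3 = 6(Δ_2 - Δ_1) = 18
  1·m_2 + 4·m_3 + 1·m_4 = 6(Δ_3 - Δ_2) = 90
Clamped end conditions give two more equations: 2h_0·m_0 + h_0·m_1 = 6(Δ_0 - S'(0)) = 42 and h_3·m_3 + 2h_3·m_4 = 6(S'(4) - Δ_3) = -84.
Hence m_0 = 523/14, m_1 = -229/7, m_2 = 7/2, m_3 = 257/7, m_4 = -845/14.
On [1, 2], S'(x) = b_1 + 2c_1·(x - 1) + 3d_1·(x - 1)² with b_1 = Δ_1 - h_1(2m_1 + m_2)/6 = 93/28, c_1 = m_1/2 = -229/14, d_1 = (m_2 - m_1)/(6h_1) = 169/28. So S'(1) = 93/28.

3.3214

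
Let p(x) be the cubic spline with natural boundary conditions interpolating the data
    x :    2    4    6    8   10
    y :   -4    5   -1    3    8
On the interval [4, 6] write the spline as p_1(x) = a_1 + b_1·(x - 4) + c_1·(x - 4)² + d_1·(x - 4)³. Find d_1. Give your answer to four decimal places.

1.0714

Put M_i = p'' at the i-th knot. Here h = (2, 2, 2, 2) and Δ = (9/2, -3, 2, 5/2), so the interior equations h_(i-1)·M_(i-1) + 2(h_(i-1)+h_i)·M_i + h_i·M_(i+1) = 6(Δ_i − Δ_(i-1)) read
  2·M_0 + 8·M_1 + 2·M_2 = 6(Δ_1 - Δ_0) = -45
  2·M_1 + 8·M_2 + 2·M_3 = 6(Δ_2 - Δ_1) = 30
  2·M_2 + 8·M_3 + 2·M_4 = 6(Δ_3 - Δ_2) = 3
Natural end conditions: M_0 = M_4 = 0.
Solving: M_0 = 0, M_1 = -99/14, M_2 = 81/14, M_3 = -15/14, M_4 = 0.
On [4, 6], with p_1(x) = a_1 + b_1·(x - 4) + c_1·(x - 4)² + d_1·(x - 4)³: c_1 = M_1/2 = -99/28, d_1 = (M_2 - M_1)/(6h_1) = 15/14, b_1 = Δ_1 - h_1(2M_1 + M_2)/6 = -3/14.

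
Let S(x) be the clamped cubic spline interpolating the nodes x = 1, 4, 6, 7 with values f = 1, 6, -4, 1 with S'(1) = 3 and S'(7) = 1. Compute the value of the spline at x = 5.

Write m_i for S''(x_i). With h_i = 3, 2, 1 and divided differences Δ_i = 5/3, -5, 5, the continuity of S' gives the tridiagonal system
  3·m_0 + 10·m_1 + 2·m_2 = 6(Δ_1 - Δ_0) = -40
  2·m_1 + 6·m_2 + 1·m_3 = 6(Δ_2 - Δ_1) = 60
Clamped end conditions give two more equations: 2h_0·m_0 + h_0·m_1 = 6(Δ_0 - S'(1)) = -8 and h_2·m_2 + 2h_2·m_3 = 6(S'(7) - Δ_2) = -24.
Forward elimination and back-substitution give m_0 = 8/3, m_1 = -8, m_2 = 16, m_3 = -20.
On [4, 6], S(x) = 6 - 5·(x - 4) - 4·(x - 4)² + 2·(x - 4)³.
With (x - 4) = 1: S(5) = -1.

-1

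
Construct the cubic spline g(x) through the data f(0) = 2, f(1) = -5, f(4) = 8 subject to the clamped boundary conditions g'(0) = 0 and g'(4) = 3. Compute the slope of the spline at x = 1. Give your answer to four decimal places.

Let M_i = g''(x_i). Step sizes h_i = 1, 3; slopes of the chords Δ_i = (y_(i+1) - y_i)/h_i = -7, 13/3.
  1·M_0 + 8·M_1 + 3·M_2 = 6(Δ_1 - Δ_0) = 68
Clamped end conditions give two more equations: 2h_0·M_0 + h_0·M_1 = 6(Δ_0 - g'(0)) = -42 and h_1·M_1 + 2h_1·M_2 = 6(g'(4) - Δ_1) = -8.
Forward elimination and back-substitution give M_0 = -115/4, M_1 = 31/2, M_2 = -109/12.
On [1, 4], g'(x) = b_1 + 2c_1·(x - 1) + 3d_1·(x - 1)² with b_1 = Δ_1 - h_1(2M_1 + M_2)/6 = -53/8, c_1 = M_1/2 = 31/4, d_1 = (M_2 - M_1)/(6h_1) = -295/216. So g'(1) = -53/8.

-6.6250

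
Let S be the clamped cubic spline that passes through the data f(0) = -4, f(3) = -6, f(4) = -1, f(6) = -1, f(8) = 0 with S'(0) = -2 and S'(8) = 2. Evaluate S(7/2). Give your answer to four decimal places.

-3.4457

Let M_i = S''(x_i). Step sizes h_i = 3, 1, 2, 2; slopes of the chords Δ_i = (y_(i+1) - y_i)/h_i = -2/3, 5, 0, 1/2.
  3·M_0 + 8·M_1 + 1·M_2 = 6(Δ_1 - Δ_0) = 34
  1·M_1 + 6·M_2 + 2·M_3 = 6(Δ_2 - Δ_1) = -30
  2·M_2 + 8·M_3 + 2·M_4 = 6(Δ_3 - Δ_2) = 3
Clamped end conditions give two more equations: 2h_0·M_0 + h_0·M_1 = 6(Δ_0 - S'(0)) = 8 and h_3·M_3 + 2h_3·M_4 = 6(S'(8) - Δ_3) = 9.
Solving: M_0 = -707/480, M_1 = 449/80, M_2 = -1037/160, M_3 = 131/80, M_4 = 229/160.
On [3, 4], S(x) = -6 + 1347/320·(x - 3) + 449/160·(x - 3)² - 129/64·(x - 3)³.
With (x - 3) = 1/2: S(7/2) = -8821/2560.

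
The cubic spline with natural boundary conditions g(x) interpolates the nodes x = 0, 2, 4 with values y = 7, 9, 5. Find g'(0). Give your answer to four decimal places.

Write M_i for g''(x_i). With h_i = 2, 2 and divided differences Δ_i = 1, -2, the continuity of g' gives the tridiagonal system
  2·M_0 + 8·M_1 + 2·M_2 = 6(Δ_1 - Δ_0) = -18
Natural end conditions: M_0 = M_2 = 0.
Solving: M_0 = 0, M_1 = -9/4, M_2 = 0.
On [0, 2], g'(x) = b_0 + 2c_0·x + 3d_0·x² with b_0 = Δ_0 - h_0(2M_0 + M_1)/6 = 7/4, c_0 = M_0/2 = 0, d_0 = (M_1 - M_0)/(6h_0) = -3/16. So g'(0) = 7/4.

1.7500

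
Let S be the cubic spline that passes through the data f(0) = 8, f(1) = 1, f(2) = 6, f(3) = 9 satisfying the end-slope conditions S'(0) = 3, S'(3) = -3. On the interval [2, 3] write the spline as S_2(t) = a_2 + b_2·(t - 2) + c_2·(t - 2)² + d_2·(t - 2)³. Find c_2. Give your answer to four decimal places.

-3.6000

Put m_i = S'' at the i-th knot. Here h = (1, 1, 1) and Δ = (-7, 5, 3), so the interior equations h_(i-1)·m_(i-1) + 2(h_(i-1)+h_i)·m_i + h_i·m_(i+1) = 6(Δ_i − Δ_(i-1)) read
  1·m_0 + 4·m_1 + 1·m_2 = 6(Δ_1 - Δ_0) = 72
  1·m_1 + 4·m_2 + 1·m_3 = 6(Δ_2 - Δ_1) = -12
Clamped end conditions give two more equations: 2h_0·m_0 + h_0·m_1 = 6(Δ_0 - S'(0)) = -60 and h_2·m_2 + 2h_2·m_3 = 6(S'(3) - Δ_2) = -36.
Solving the tridiagonal system: m_0 = -228/5, m_1 = 156/5, m_2 = -36/5, m_3 = -72/5.
On [2, 3], with S_2(t) = a_2 + b_2·(t - 2) + c_2·(t - 2)² + d_2·(t - 2)³: c_2 = m_2/2 = -18/5, d_2 = (m_3 - m_2)/(6h_2) = -6/5, b_2 = Δ_2 - h_2(2m_2 + m_3)/6 = 39/5.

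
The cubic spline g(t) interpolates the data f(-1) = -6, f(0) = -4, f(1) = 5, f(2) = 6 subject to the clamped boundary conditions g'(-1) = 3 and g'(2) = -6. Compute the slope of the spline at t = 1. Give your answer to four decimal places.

7.6000

Let σ_i = g''(x_i). Step sizes h_i = 1, 1, 1; slopes of the chords Δ_i = (y_(i+1) - y_i)/h_i = 2, 9, 1.
  1·σ_0 + 4·σ_1 + 1·σ_2 = 6(Δ_1 - Δ_0) = 42
  1·σ_1 + 4·σ_2 + 1·σ_3 = 6(Δ_2 - Δ_1) = -48
Clamped end conditions give two more equations: 2h_0·σ_0 + h_0·σ_1 = 6(Δ_0 - g'(-1)) = -6 and h_2·σ_2 + 2h_2·σ_3 = 6(g'(2) - Δ_2) = -42.
Solving the tridiagonal system: σ_0 = -56/5, σ_1 = 82/5, σ_2 = -62/5, σ_3 = -74/5.
On [1, 2], g'(t) = b_2 + 2c_2·(t - 1) + 3d_2·(t - 1)² with b_2 = Δ_2 - h_2(2σ_2 + σ_3)/6 = 38/5, c_2 = σ_2/2 = -31/5, d_2 = (σ_3 - σ_2)/(6h_2) = -2/5. So g'(1) = 38/5.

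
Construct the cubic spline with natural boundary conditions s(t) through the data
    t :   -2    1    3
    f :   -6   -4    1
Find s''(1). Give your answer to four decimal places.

Let M_i = s''(x_i). Step sizes h_i = 3, 2; slopes of the chords Δ_i = (y_(i+1) - y_i)/h_i = 2/3, 5/2.
  3·M_0 + 10·M_1 + 2·M_2 = 6(Δ_1 - Δ_0) = 11
Natural end conditions: M_0 = M_2 = 0.
Forward elimination and back-substitution give M_0 = 0, M_1 = 11/10, M_2 = 0.

1.1000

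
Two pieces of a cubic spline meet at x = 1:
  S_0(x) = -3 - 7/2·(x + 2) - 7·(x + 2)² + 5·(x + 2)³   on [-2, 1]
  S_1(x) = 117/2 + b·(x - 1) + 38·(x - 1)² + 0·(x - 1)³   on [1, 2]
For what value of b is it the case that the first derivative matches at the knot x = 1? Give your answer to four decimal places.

89.5000

S_0'(x) = -7/2 - 14·(x + 2) + 15·(x + 2)², so S_0'(1) = 179/2. On the right, S_1'(1) = b, so b = 179/2.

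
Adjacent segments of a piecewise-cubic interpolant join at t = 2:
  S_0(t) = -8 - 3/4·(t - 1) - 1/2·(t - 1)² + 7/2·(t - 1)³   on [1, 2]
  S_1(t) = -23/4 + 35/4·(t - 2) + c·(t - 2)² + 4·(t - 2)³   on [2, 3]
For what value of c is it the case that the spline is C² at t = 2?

10

S_0''(t) = -1 + 21·(t - 1), so S_0''(2) = 20. On the right, S_1''(2) = 2c, so c = 10.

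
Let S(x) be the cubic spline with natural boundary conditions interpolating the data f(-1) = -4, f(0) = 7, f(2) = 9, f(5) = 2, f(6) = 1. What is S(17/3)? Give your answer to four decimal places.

With M_i denoting the second derivative at x_i, h_i = 1, 2, 3, 1, and Δ_i = (y_(i+1) − y_i)/h_i = 11, 1, -7/3, -1:
  1·M_0 + 6·M_1 + 2·M_2 = 6(Δ_1 - Δ_0) = -60
  2·M_1 + 10·M_2 + 3·M_3 = 6(Δ_2 - Δ_1) = -20
  3·M_2 + 8·M_3 + 1·M_4 = 6(Δ_3 - Δ_2) = 8
Natural end conditions: M_0 = M_4 = 0.
Hence M_0 = 0, M_1 = -1946/197, M_2 = -72/197, M_3 = 224/197, M_4 = 0.
On [5, 6], S(x) = 2 - 815/591·(x - 5) + 112/197·(x - 5)² - 112/591·(x - 5)³.
With (x - 5) = 2/3: S(17/3) = 20380/15957.

1.2772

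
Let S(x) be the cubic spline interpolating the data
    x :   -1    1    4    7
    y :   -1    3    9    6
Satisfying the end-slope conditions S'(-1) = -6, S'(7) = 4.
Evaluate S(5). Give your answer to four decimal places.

6.6550

With σ_i denoting the second derivative at x_i, h_i = 2, 3, 3, and Δ_i = (y_(i+1) − y_i)/h_i = 2, 2, -1:
  2·σ_0 + 10·σ_1 + 3·σ_2 = 6(Δ_1 - Δ_0) = 0
  3·σ_1 + 12·σ_2 + 3·σ_3 = 6(Δ_2 - Δ_1) = -18
Clamped end conditions give two more equations: 2h_0·σ_0 + h_0·σ_1 = 6(Δ_0 - S'(-1)) = 48 and h_2·σ_2 + 2h_2·σ_3 = 6(S'(7) - Δ_2) = 30.
Hence σ_0 = 245/19, σ_1 = -34/19, σ_2 = -50/19, σ_3 = 120/19.
On [4, 7], S(x) = 9 - 29/19·(x - 4) - 25/19·(x - 4)² + 85/171·(x - 4)³.
With (x - 4) = 1: S(5) = 1138/171.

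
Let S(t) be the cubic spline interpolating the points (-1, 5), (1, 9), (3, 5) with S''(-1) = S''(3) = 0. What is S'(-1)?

3

Let m_i = S''(x_i). Step sizes h_i = 2, 2; slopes of the chords Δ_i = (y_(i+1) - y_i)/h_i = 2, -2.
  2·m_0 + 8·m_1 + 2·m_2 = 6(Δ_1 - Δ_0) = -24
Natural end conditions: m_0 = m_2 = 0.
Solving the tridiagonal system: m_0 = 0, m_1 = -3, m_2 = 0.
On [-1, 1], S'(t) = b_0 + 2c_0·(t + 1) + 3d_0·(t + 1)² with b_0 = Δ_0 - h_0(2m_0 + m_1)/6 = 3, c_0 = m_0/2 = 0, d_0 = (m_1 - m_0)/(6h_0) = -1/4. So S'(-1) = 3.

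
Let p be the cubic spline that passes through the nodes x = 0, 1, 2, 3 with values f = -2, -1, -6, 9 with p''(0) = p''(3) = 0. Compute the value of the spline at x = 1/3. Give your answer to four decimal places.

Let m_i = p''(x_i). Step sizes h_i = 1, 1, 1; slopes of the chords Δ_i = (y_(i+1) - y_i)/h_i = 1, -5, 15.
  1·m_0 + 4·m_1 + 1·m_2 = 6(Δ_1 - Δ_0) = -36
  1·m_1 + 4·m_2 + 1·m_3 = 6(Δ_2 - Δ_1) = 120
Natural end conditions: m_0 = m_3 = 0.
Forward elimination and back-substitution give m_0 = 0, m_1 = -88/5, m_2 = 172/5, m_3 = 0.
On [0, 1], p(x) = -2 + 59/15·x + 0·x² - 44/15·x³.
With x = 1/3: p(1/3) = -323/405.

-0.7975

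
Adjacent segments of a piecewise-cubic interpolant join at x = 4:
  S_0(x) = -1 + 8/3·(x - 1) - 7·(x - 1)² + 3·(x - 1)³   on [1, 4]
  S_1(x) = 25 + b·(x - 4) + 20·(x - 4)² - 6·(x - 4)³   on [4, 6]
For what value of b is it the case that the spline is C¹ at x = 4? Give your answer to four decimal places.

41.6667

S_0'(x) = 8/3 - 14·(x - 1) + 9·(x - 1)², so S_0'(4) = 125/3. On the right, S_1'(4) = b, so b = 125/3.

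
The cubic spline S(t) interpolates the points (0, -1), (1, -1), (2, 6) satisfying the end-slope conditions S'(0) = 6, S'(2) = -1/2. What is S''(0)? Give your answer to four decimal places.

Put M_i = S'' at the i-th knot. Here h = (1, 1) and Δ = (0, 7), so the interior equations h_(i-1)·M_(i-1) + 2(h_(i-1)+h_i)·M_i + h_i·M_(i+1) = 6(Δ_i − Δ_(i-1)) read
  1·M_0 + 4·M_1 + 1·M_2 = 6(Δ_1 - Δ_0) = 42
Clamped end conditions give two more equations: 2h_0·M_0 + h_0·M_1 = 6(Δ_0 - S'(0)) = -36 and h_1·M_1 + 2h_1·M_2 = 6(S'(2) - Δ_1) = -45.
Forward elimination and back-substitution give M_0 = -127/4, M_1 = 55/2, M_2 = -145/4.

-31.7500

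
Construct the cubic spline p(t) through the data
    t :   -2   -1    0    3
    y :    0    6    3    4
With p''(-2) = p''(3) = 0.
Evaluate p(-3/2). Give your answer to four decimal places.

3.9113

Let m_i = p''(x_i). Step sizes h_i = 1, 1, 3; slopes of the chords Δ_i = (y_(i+1) - y_i)/h_i = 6, -3, 1/3.
  1·m_0 + 4·m_1 + 1·m_2 = 6(Δ_1 - Δ_0) = -54
  1·m_1 + 8·m_2 + 3·m_3 = 6(Δ_2 - Δ_1) = 20
Natural end conditions: m_0 = m_3 = 0.
Solving the tridiagonal system: m_0 = 0, m_1 = -452/31, m_2 = 134/31, m_3 = 0.
On [-2, -1], p(t) = 0 + 784/93·(t + 2) + 0·(t + 2)² - 226/93·(t + 2)³.
With (t + 2) = 1/2: p(-3/2) = 485/124.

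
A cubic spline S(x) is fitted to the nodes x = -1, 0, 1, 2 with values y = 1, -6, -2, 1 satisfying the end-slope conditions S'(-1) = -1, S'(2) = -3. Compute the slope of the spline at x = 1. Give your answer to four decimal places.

Write m_i for S''(x_i). With h_i = 1, 1, 1 and divided differences Δ_i = -7, 4, 3, the continuity of S' gives the tridiagonal system
  1·m_0 + 4·m_1 + 1·m_2 = 6(Δ_1 - Δ_0) = 66
  1·m_1 + 4·m_2 + 1·m_3 = 6(Δ_2 - Δ_1) = -6
Clamped end conditions give two more equations: 2h_0·m_0 + h_0·m_1 = 6(Δ_0 - S'(-1)) = -36 and h_2·m_2 + 2h_2·m_3 = 6(S'(2) - Δ_2) = -36.
Solving: m_0 = -458/15, m_1 = 376/15, m_2 = -56/15, m_3 = -242/15.
On [1, 2], S'(x) = b_2 + 2c_2·(x - 1) + 3d_2·(x - 1)² with b_2 = Δ_2 - h_2(2m_2 + m_3)/6 = 104/15, c_2 = m_2/2 = -28/15, d_2 = (m_3 - m_2)/(6h_2) = -31/15. So S'(1) = 104/15.

6.9333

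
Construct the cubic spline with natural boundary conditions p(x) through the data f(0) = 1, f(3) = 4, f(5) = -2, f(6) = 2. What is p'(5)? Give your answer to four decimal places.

Write m_i for p''(x_i). With h_i = 3, 2, 1 and divided differences Δ_i = 1, -3, 4, the continuity of p' gives the tridiagonal system
  3·m_0 + 10·m_1 + 2·m_2 = 6(Δ_1 - Δ_0) = -24
  2·m_1 + 6·m_2 + 1·m_3 = 6(Δ_2 - Δ_1) = 42
Natural end conditions: m_0 = m_3 = 0.
Hence m_0 = 0, m_1 = -57/14, m_2 = 117/14, m_3 = 0.
On [5, 6], p'(x) = b_2 + 2c_2·(x - 5) + 3d_2·(x - 5)² with b_2 = Δ_2 - h_2(2m_2 + m_3)/6 = 17/14, c_2 = m_2/2 = 117/28, d_2 = (m_3 - m_2)/(6h_2) = -39/28. So p'(5) = 17/14.

1.2143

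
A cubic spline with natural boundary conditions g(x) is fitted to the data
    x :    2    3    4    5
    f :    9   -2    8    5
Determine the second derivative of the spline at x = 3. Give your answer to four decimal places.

Put σ_i = g'' at the i-th knot. Here h = (1, 1, 1) and Δ = (-11, 10, -3), so the interior equations h_(i-1)·σ_(i-1) + 2(h_(i-1)+h_i)·σ_i + h_i·σ_(i+1) = 6(Δ_i − Δ_(i-1)) read
  1·σ_0 + 4·σ_1 + 1·σ_2 = 6(Δ_1 - Δ_0) = 126
  1·σ_1 + 4·σ_2 + 1·σ_3 = 6(Δ_2 - Δ_1) = -78
Natural end conditions: σ_0 = σ_3 = 0.
Solving: σ_0 = 0, σ_1 = 194/5, σ_2 = -146/5, σ_3 = 0.

38.8000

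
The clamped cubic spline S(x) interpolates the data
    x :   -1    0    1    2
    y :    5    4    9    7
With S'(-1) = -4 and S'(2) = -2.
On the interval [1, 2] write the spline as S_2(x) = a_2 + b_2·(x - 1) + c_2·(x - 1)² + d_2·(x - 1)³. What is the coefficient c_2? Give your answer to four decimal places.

Write M_i for S''(x_i). With h_i = 1, 1, 1 and divided differences Δ_i = -1, 5, -2, the continuity of S' gives the tridiagonal system
  1·M_0 + 4·M_1 + 1·M_2 = 6(Δ_1 - Δ_0) = 36
  1·M_1 + 4·M_2 + 1·M_3 = 6(Δ_2 - Δ_1) = -42
Clamped end conditions give two more equations: 2h_0·M_0 + h_0·M_1 = 6(Δ_0 - S'(-1)) = 18 and h_2·M_2 + 2h_2·M_3 = 6(S'(2) - Δ_2) = 0.
Solving: M_0 = 44/15, M_1 = 182/15, M_2 = -232/15, M_3 = 116/15.
On [1, 2], with S_2(x) = a_2 + b_2·(x - 1) + c_2·(x - 1)² + d_2·(x - 1)³: c_2 = M_2/2 = -116/15, d_2 = (M_3 - M_2)/(6h_2) = 58/15, b_2 = Δ_2 - h_2(2M_2 + M_3)/6 = 28/15.

-7.7333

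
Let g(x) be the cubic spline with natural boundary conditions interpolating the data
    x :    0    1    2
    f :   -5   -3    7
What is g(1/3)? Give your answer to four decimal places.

-4.9259

Put σ_i = g'' at the i-th knot. Here h = (1, 1) and Δ = (2, 10), so the interior equations h_(i-1)·σ_(i-1) + 2(h_(i-1)+h_i)·σ_i + h_i·σ_(i+1) = 6(Δ_i − Δ_(i-1)) read
  1·σ_0 + 4·σ_1 + 1·σ_2 = 6(Δ_1 - Δ_0) = 48
Natural end conditions: σ_0 = σ_2 = 0.
Solving: σ_0 = 0, σ_1 = 12, σ_2 = 0.
On [0, 1], g(x) = -5 + 0·x + 0·x² + 2·x³.
With x = 1/3: g(1/3) = -133/27.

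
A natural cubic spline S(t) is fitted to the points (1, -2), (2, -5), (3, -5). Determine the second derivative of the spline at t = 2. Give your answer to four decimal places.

Let M_i = S''(x_i). Step sizes h_i = 1, 1; slopes of the chords Δ_i = (y_(i+1) - y_i)/h_i = -3, 0.
  1·M_0 + 4·M_1 + 1·M_2 = 6(Δ_1 - Δ_0) = 18
Natural end conditions: M_0 = M_2 = 0.
Solving the tridiagonal system: M_0 = 0, M_1 = 9/2, M_2 = 0.

4.5000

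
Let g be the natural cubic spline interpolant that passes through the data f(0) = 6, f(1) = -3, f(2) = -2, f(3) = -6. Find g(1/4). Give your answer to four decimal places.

Write M_i for g''(x_i). With h_i = 1, 1, 1 and divided differences Δ_i = -9, 1, -4, the continuity of g' gives the tridiagonal system
  1·M_0 + 4·M_1 + 1·M_2 = 6(Δ_1 - Δ_0) = 60
  1·M_1 + 4·M_2 + 1·M_3 = 6(Δ_2 - Δ_1) = -30
Natural end conditions: M_0 = M_3 = 0.
Hence M_0 = 0, M_1 = 18, M_2 = -12, M_3 = 0.
On [0, 1], g(x) = 6 - 12·x + 0·x² + 3·x³.
With x = 1/4: g(1/4) = 195/64.

3.0469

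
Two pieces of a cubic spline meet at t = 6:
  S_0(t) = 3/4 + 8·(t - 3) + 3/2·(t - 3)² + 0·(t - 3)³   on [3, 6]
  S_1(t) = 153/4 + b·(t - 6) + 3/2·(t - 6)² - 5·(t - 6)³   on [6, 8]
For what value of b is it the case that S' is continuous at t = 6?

S_0'(t) = 8 + 3·(t - 3) + 0·(t - 3)², so S_0'(6) = 17. On the right, S_1'(6) = b, so b = 17.

17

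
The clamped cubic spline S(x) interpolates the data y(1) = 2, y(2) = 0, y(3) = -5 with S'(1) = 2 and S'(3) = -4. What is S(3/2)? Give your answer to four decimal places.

1.8438

Let m_i = S''(x_i). Step sizes h_i = 1, 1; slopes of the chords Δ_i = (y_(i+1) - y_i)/h_i = -2, -5.
  1·m_0 + 4·m_1 + 1·m_2 = 6(Δ_1 - Δ_0) = -18
Clamped end conditions give two more equations: 2h_0·m_0 + h_0·m_1 = 6(Δ_0 - S'(1)) = -24 and h_1·m_1 + 2h_1·m_2 = 6(S'(3) - Δ_1) = 6.
Solving the tridiagonal system: m_0 = -21/2, m_1 = -3, m_2 = 9/2.
On [1, 2], S(x) = 2 + 2·(x - 1) - 21/4·(x - 1)² + 5/4·(x - 1)³.
With (x - 1) = 1/2: S(3/2) = 59/32.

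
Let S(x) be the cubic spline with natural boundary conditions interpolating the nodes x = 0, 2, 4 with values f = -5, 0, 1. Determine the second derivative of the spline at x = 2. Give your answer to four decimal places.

Put M_i = S'' at the i-th knot. Here h = (2, 2) and Δ = (5/2, 1/2), so the interior equations h_(i-1)·M_(i-1) + 2(h_(i-1)+h_i)·M_i + h_i·M_(i+1) = 6(Δ_i − Δ_(i-1)) read
  2·M_0 + 8·M_1 + 2·M_2 = 6(Δ_1 - Δ_0) = -12
Natural end conditions: M_0 = M_2 = 0.
Solving the tridiagonal system: M_0 = 0, M_1 = -3/2, M_2 = 0.

-1.5000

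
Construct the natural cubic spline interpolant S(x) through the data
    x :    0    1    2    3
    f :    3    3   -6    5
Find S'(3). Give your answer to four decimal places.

16.9333

Let M_i = S''(x_i). Step sizes h_i = 1, 1, 1; slopes of the chords Δ_i = (y_(i+1) - y_i)/h_i = 0, -9, 11.
  1·M_0 + 4·M_1 + 1·M_2 = 6(Δ_1 - Δ_0) = -54
  1·M_1 + 4·M_2 + 1·M_3 = 6(Δ_2 - Δ_1) = 120
Natural end conditions: M_0 = M_3 = 0.
Forward elimination and back-substitution give M_0 = 0, M_1 = -112/5, M_2 = 178/5, M_3 = 0.
On [2, 3], S'(x) = b_2 + 2c_2·(x - 2) + 3d_2·(x - 2)² with b_2 = Δ_2 - h_2(2M_2 + M_3)/6 = -13/15, c_2 = M_2/2 = 89/5, d_2 = (M_3 - M_2)/(6h_2) = -89/15. So S'(3) = 254/15.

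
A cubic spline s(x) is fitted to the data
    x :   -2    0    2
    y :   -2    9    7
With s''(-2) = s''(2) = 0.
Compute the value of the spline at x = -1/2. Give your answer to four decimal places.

7.3164

With σ_i denoting the second derivative at x_i, h_i = 2, 2, and Δ_i = (y_(i+1) − y_i)/h_i = 11/2, -1:
  2·σ_0 + 8·σ_1 + 2·σ_2 = 6(Δ_1 - Δ_0) = -39
Natural end conditions: σ_0 = σ_2 = 0.
Hence σ_0 = 0, σ_1 = -39/8, σ_2 = 0.
On [-2, 0], s(x) = -2 + 57/8·(x + 2) + 0·(x + 2)² - 13/32·(x + 2)³.
With (x + 2) = 3/2: s(-1/2) = 1873/256.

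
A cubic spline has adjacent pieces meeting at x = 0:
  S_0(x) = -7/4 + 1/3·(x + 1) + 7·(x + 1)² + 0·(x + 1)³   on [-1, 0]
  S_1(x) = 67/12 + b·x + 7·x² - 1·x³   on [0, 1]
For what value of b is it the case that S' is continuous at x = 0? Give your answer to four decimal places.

S_0'(x) = 1/3 + 14·(x + 1) + 0·(x + 1)², so S_0'(0) = 43/3. On the right, S_1'(0) = b, so b = 43/3.

14.3333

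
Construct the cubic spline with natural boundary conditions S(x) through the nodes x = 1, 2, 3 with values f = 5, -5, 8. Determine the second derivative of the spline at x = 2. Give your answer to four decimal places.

With M_i denoting the second derivative at x_i, h_i = 1, 1, and Δ_i = (y_(i+1) − y_i)/h_i = -10, 13:
  1·M_0 + 4·M_1 + 1·M_2 = 6(Δ_1 - Δ_0) = 138
Natural end conditions: M_0 = M_2 = 0.
Solving: M_0 = 0, M_1 = 69/2, M_2 = 0.

34.5000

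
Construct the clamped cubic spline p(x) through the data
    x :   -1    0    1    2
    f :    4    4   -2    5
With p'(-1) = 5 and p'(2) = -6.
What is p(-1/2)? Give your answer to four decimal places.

Write M_i for p''(x_i). With h_i = 1, 1, 1 and divided differences Δ_i = 0, -6, 7, the continuity of p' gives the tridiagonal system
  1·M_0 + 4·M_1 + 1·M_2 = 6(Δ_1 - Δ_0) = -36
  1·M_1 + 4·M_2 + 1·M_3 = 6(Δ_2 - Δ_1) = 78
Clamped end conditions give two more equations: 2h_0·M_0 + h_0·M_1 = 6(Δ_0 - p'(-1)) = -30 and h_2·M_2 + 2h_2·M_3 = 6(p'(2) - Δ_2) = -78.
Hence M_0 = -98/15, M_1 = -254/15, M_2 = 574/15, M_3 = -872/15.
On [-1, 0], p(x) = 4 + 5·(x + 1) - 49/15·(x + 1)² - 26/15·(x + 1)³.
With (x + 1) = 1/2: p(-1/2) = 82/15.

5.4667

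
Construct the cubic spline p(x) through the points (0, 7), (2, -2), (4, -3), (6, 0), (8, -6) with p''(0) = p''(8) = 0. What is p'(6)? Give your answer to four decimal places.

-0.4464

With σ_i denoting the second derivative at x_i, h_i = 2, 2, 2, 2, and Δ_i = (y_(i+1) − y_i)/h_i = -9/2, -1/2, 3/2, -3:
  2·σ_0 + 8·σ_1 + 2·σ_2 = 6(Δ_1 - Δ_0) = 24
  2·σ_1 + 8·σ_2 + 2·σ_3 = 6(Δ_2 - Δ_1) = 12
  2·σ_2 + 8·σ_3 + 2·σ_4 = 6(Δ_3 - Δ_2) = -27
Natural end conditions: σ_0 = σ_4 = 0.
Solving the tridiagonal system: σ_0 = 0, σ_1 = 285/112, σ_2 = 51/28, σ_3 = -429/112, σ_4 = 0.
On [6, 8], p'(x) = b_3 + 2c_3·(x - 6) + 3d_3·(x - 6)² with b_3 = Δ_3 - h_3(2σ_3 + σ_4)/6 = -25/56, c_3 = σ_3/2 = -429/224, d_3 = (σ_4 - σ_3)/(6h_3) = 143/448. So p'(6) = -25/56.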